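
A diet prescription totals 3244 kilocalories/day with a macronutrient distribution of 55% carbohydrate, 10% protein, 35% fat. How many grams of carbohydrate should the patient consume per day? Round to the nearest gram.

Carbohydrate energy = 55% × 3244 = 1784.2 kcal.
At 4 kcal/g: 1784.2 ÷ 4 = 446.05 g.

446 g/day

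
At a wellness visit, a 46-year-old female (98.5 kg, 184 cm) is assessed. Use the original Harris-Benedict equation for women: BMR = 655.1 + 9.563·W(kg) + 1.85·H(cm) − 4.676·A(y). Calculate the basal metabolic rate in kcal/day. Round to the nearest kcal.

1722 kcal/day

Harris-Benedict: BMR = 655.1 + 9.563(98.5) + 1.85(184) − 4.676(46) = 1722.3595 kcal/day.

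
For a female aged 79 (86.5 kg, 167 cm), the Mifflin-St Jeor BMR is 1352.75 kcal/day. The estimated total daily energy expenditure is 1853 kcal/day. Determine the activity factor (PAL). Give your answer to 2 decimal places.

1.37

Activity factor = TEE ÷ BMR = 1853 ÷ 1352.75 = 1.37.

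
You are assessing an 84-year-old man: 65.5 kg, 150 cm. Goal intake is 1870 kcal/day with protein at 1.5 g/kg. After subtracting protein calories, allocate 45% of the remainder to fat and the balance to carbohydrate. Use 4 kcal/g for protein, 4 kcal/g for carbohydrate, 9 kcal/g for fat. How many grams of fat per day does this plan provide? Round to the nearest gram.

Protein = 1.5 × 65.5 = 98.25 g → 98.25 × 4 = 393 kcal.
Non-protein calories = 1870 − 393 = 1477 kcal.
Fat: 45% × 1477 = 664.65 kcal; carbohydrate: 812.35 kcal.
Fat: 664.65 kcal ÷ 9 kcal/g = 73.85 g.

74 g/day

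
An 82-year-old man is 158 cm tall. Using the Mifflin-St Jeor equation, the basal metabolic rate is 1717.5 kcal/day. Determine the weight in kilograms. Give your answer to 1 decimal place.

1717.5 = 10·W + 6.25(158) − 5(82) + 5
10·W = 1717.5 − 582.5 = 1135, so W = 113.5 kg.

113.5 kg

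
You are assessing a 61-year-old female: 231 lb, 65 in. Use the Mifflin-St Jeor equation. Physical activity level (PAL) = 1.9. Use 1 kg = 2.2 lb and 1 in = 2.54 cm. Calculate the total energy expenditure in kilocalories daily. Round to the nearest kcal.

3070 kilocalories daily

Convert to metric: weight = 231 ÷ 2.2 = 105 kg; height = 65 × 2.54 = 165.1 cm.
Mifflin-St Jeor (female): BMR = 10(105) + 6.25(165.1) − 5(61) − 161 = 1050 + 1031.875 − 305 − 161 = 1615.875 kcal/day.
TEE = BMR × activity factor = 1615.875 × 1.9 = 3070.1625 kcal/day.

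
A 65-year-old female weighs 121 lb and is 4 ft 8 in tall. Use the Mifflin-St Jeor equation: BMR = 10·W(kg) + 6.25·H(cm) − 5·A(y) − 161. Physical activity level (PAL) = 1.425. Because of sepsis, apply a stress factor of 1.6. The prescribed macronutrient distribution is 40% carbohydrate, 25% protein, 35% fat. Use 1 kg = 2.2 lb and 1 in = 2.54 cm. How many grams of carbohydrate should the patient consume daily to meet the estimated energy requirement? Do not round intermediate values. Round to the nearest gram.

217 g/day

Convert to metric: weight = 121 ÷ 2.2 = 55 kg; height = (4×12 + 8) × 2.54 = 56 × 2.54 = 142.24 cm.
Mifflin-St Jeor (female): BMR = 10(55) + 6.25(142.24) − 5(65) − 161 = 550 + 889 − 325 − 161 = 953 kcal/day.
TEE = 953 × 1.425 = 1358.025 kcal/day.
With stress factor 1.6: 1358.025 × 1.6 = 2172.84 kcal/day.
Carbohydrate energy = 40% × 2172.84 = 869.136 kcal.
Carbohydrate = 869.136 ÷ 4 kcal/g = 217.284 g.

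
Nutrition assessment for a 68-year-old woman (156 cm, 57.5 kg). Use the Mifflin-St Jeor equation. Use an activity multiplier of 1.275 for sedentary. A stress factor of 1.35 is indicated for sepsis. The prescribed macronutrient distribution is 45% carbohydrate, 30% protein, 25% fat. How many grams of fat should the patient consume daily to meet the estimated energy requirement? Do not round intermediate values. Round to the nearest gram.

50 g/day

Mifflin-St Jeor (female): BMR = 10(57.5) + 6.25(156) − 5(68) − 161 = 575 + 975 − 340 − 161 = 1049 kcal/day.
TEE = 1049 × 1.275 = 1337.475 kcal/day.
With stress factor 1.35: 1337.475 × 1.35 = 1805.5913 kcal/day.
Fat energy = 25% × 1805.5913 = 451.3978 kcal.
Fat = 451.3978 ÷ 9 kcal/g = 50.1553 g.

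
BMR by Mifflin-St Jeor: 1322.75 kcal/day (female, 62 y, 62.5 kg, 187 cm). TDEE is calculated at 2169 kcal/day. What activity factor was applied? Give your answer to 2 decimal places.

Activity factor = TEE ÷ BMR = 2169 ÷ 1322.75 = 1.64.

1.64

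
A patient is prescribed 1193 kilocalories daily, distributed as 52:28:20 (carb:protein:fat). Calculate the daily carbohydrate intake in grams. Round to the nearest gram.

155 g/day

Carbohydrate energy = 52% × 1193 = 620.36 kcal.
At 4 kcal/g: 620.36 ÷ 4 = 155.09 g.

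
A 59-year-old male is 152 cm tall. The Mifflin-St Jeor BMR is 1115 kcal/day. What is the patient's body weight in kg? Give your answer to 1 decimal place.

1115 = 10·W + 6.25(152) − 5(59) + 5
10·W = 1115 − 660 = 455, so W = 45.5 kg.

45.5 kg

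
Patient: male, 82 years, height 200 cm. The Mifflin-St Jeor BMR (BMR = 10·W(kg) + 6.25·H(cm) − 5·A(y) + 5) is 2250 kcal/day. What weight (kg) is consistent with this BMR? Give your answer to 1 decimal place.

2250 = 10·W + 6.25(200) − 5(82) + 5
10·W = 2250 − 845 = 1405, so W = 140.5 kg.

140.5 kg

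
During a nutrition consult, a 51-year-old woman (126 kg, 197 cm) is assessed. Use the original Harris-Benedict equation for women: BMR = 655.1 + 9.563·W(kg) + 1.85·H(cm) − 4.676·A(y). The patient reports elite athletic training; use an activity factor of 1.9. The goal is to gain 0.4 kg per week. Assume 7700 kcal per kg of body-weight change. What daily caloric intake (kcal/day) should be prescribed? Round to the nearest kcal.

4213 kcal/day

Harris-Benedict: BMR = 655.1 + 9.563(126) + 1.85(197) − 4.676(51) = 1986.012 kcal/day.
TEE = 1986.012 × 1.9 = 3773.4228 kcal/day.
Required daily surplus = 0.4 × 7700 ÷ 7 = 440 kcal/day.
Target intake = 3773.4228 + 440 = 4213.4228 kcal/day.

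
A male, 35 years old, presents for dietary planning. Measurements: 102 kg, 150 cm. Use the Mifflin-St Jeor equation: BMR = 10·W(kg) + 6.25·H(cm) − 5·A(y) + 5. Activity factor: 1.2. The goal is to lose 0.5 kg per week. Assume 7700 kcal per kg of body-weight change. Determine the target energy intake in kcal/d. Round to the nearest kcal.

1595 kcal/d

Mifflin-St Jeor (male): BMR = 10(102) + 6.25(150) − 5(35) + 5 = 1020 + 937.5 − 175 + 5 = 1787.5 kcal/day.
TEE = 1787.5 × 1.2 = 2145 kcal/day.
Required daily deficit = 0.5 × 7700 ÷ 7 = 550 kcal/day.
Target intake = 2145 − 550 = 1595 kcal/day.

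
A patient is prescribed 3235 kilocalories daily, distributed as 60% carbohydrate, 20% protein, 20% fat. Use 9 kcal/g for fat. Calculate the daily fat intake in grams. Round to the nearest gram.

Fat energy = 20% × 3235 = 647 kcal.
At 9 kcal/g: 647 ÷ 9 = 71.8889 g.

72 g/day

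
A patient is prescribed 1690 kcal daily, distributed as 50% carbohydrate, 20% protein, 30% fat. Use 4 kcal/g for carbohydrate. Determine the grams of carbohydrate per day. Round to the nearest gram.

Carbohydrate energy = 50% × 1690 = 845 kcal.
At 4 kcal/g: 845 ÷ 4 = 211.25 g.

211 g/day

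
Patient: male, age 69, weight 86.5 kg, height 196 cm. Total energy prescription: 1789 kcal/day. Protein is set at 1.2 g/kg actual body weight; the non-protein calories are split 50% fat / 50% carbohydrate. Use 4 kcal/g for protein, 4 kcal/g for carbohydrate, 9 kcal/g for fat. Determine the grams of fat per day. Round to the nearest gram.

Protein = 1.2 × 86.5 = 103.8 g → 103.8 × 4 = 415.2 kcal.
Non-protein calories = 1789 − 415.2 = 1373.8 kcal.
Fat: 50% × 1373.8 = 686.9 kcal; carbohydrate: 686.9 kcal.
Fat: 686.9 kcal ÷ 9 kcal/g = 76.3222 g.

76 g/day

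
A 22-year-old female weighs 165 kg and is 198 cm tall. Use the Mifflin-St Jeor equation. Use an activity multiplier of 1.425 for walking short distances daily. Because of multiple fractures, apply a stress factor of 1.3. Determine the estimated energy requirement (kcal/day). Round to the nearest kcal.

Mifflin-St Jeor (female): BMR = 10(165) + 6.25(198) − 5(22) − 161 = 1650 + 1237.5 − 110 − 161 = 2616.5 kcal/day.
TEE = BMR × activity factor = 2616.5 × 1.425 = 3728.5125 kcal/day.
Apply stress factor: 3728.5125 × 1.3 = 4847.0663 kcal/day.

4847 kcal/day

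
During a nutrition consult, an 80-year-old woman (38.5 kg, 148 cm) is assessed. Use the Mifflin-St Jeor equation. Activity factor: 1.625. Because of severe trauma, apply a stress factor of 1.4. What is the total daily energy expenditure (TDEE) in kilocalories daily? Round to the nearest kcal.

1704 kilocalories daily

Mifflin-St Jeor (female): BMR = 10(38.5) + 6.25(148) − 5(80) − 161 = 385 + 925 − 400 − 161 = 749 kcal/day.
TEE = BMR × activity factor = 749 × 1.625 = 1217.125 kcal/day.
Apply stress factor: 1217.125 × 1.4 = 1703.975 kcal/day.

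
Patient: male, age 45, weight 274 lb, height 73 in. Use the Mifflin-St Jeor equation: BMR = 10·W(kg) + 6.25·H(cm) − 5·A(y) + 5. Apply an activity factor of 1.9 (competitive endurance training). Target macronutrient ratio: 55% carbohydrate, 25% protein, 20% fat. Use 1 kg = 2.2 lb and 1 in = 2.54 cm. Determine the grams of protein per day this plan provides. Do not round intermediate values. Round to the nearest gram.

259 g/day

Convert to metric: weight = 274 ÷ 2.2 = 124.5455 kg; height = 73 × 2.54 = 185.42 cm.
Mifflin-St Jeor (male): BMR = 10(124.5455) + 6.25(185.42) − 5(45) + 5 = 1245.4545 + 1158.875 − 225 + 5 = 2184.3295 kcal/day.
TEE = 2184.3295 × 1.9 = 4150.2261 kcal/day.
Protein energy = 25% × 4150.2261 = 1037.5565 kcal.
Protein = 1037.5565 ÷ 4 kcal/g = 259.3891 g.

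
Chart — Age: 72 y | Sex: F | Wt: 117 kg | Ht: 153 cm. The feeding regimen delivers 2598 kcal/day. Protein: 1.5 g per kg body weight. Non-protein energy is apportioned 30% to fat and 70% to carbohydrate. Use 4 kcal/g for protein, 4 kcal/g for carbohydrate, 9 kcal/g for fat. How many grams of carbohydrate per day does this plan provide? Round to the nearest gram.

Protein = 1.5 × 117 = 175.5 g → 175.5 × 4 = 702 kcal.
Non-protein calories = 2598 − 702 = 1896 kcal.
Fat: 30% × 1896 = 568.8 kcal; carbohydrate: 1327.2 kcal.
Carbohydrate: 1327.2 kcal ÷ 4 kcal/g = 331.8 g.

332 g/day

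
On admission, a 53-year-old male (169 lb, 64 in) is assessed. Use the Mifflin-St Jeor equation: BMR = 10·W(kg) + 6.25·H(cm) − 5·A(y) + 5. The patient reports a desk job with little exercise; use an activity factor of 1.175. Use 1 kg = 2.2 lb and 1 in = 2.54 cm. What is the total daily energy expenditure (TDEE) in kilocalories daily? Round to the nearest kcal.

1791 kilocalories daily

Convert to metric: weight = 169 ÷ 2.2 = 76.8182 kg; height = 64 × 2.54 = 162.56 cm.
Mifflin-St Jeor (male): BMR = 10(76.8182) + 6.25(162.56) − 5(53) + 5 = 768.1818 + 1016 − 265 + 5 = 1524.1818 kcal/day.
TEE = BMR × activity factor = 1524.1818 × 1.175 = 1790.9136 kcal/day.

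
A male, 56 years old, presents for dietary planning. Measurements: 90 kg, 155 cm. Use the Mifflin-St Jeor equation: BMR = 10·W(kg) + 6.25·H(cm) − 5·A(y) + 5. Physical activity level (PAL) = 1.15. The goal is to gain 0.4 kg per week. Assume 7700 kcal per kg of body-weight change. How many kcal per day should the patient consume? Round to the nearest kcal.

2273 kcal per day

Mifflin-St Jeor (male): BMR = 10(90) + 6.25(155) − 5(56) + 5 = 900 + 968.75 − 280 + 5 = 1593.75 kcal/day.
TEE = 1593.75 × 1.15 = 1832.8125 kcal/day.
Required daily surplus = 0.4 × 7700 ÷ 7 = 440 kcal/day.
Target intake = 1832.8125 + 440 = 2272.8125 kcal/day.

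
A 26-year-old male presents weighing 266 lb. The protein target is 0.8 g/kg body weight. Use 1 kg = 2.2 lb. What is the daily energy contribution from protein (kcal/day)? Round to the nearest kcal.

387 kcal/day

Weight in kg = 266 ÷ 2.2 = 120.9091 kg.
Protein = 0.8 g/kg × 120.9091 kg = 96.7273 g/day.
Protein energy = 96.7273 g × 4 kcal/g = 386.9091 kcal/day.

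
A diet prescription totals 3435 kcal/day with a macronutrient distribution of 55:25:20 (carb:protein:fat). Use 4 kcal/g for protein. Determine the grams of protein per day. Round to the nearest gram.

Protein energy = 25% × 3435 = 858.75 kcal.
At 4 kcal/g: 858.75 ÷ 4 = 214.6875 g.

215 g/day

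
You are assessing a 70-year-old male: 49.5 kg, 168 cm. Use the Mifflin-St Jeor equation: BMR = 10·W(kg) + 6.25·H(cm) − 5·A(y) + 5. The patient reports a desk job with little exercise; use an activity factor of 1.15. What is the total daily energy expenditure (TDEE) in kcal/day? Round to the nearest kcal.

Mifflin-St Jeor (male): BMR = 10(49.5) + 6.25(168) − 5(70) + 5 = 495 + 1050 − 350 + 5 = 1200 kcal/day.
TEE = BMR × activity factor = 1200 × 1.15 = 1380 kcal/day.

1380 kcal/day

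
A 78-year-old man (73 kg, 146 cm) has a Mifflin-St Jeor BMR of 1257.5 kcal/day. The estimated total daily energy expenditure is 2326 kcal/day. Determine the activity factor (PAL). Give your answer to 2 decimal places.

Activity factor = TEE ÷ BMR = 2326 ÷ 1257.5 = 1.85.

1.85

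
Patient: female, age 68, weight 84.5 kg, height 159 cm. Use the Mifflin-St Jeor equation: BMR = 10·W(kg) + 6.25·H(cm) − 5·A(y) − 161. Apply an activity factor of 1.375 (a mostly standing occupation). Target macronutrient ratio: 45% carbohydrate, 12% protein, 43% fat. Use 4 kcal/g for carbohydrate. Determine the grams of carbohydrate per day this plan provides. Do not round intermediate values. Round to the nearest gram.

207 g/day

Mifflin-St Jeor (female): BMR = 10(84.5) + 6.25(159) − 5(68) − 161 = 845 + 993.75 − 340 − 161 = 1337.75 kcal/day.
TEE = 1337.75 × 1.375 = 1839.4063 kcal/day.
Carbohydrate energy = 45% × 1839.4063 = 827.7328 kcal.
Carbohydrate = 827.7328 ÷ 4 kcal/g = 206.9332 g.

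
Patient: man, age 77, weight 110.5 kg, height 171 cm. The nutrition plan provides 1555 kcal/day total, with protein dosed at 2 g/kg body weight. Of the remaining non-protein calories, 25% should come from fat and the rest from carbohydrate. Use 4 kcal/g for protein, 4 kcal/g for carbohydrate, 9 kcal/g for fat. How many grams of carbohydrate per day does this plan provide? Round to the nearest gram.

Protein = 2 × 110.5 = 221 g → 221 × 4 = 884 kcal.
Non-protein calories = 1555 − 884 = 671 kcal.
Fat: 25% × 671 = 167.75 kcal; carbohydrate: 503.25 kcal.
Carbohydrate: 503.25 kcal ÷ 4 kcal/g = 125.8125 g.

126 g/day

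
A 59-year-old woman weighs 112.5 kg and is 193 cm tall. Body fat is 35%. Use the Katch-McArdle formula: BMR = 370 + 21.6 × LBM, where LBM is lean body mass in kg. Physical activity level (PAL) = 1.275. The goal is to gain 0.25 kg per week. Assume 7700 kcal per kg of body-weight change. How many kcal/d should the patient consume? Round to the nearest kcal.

LBM = 112.5 × (1 − 0.35) = 73.125 kg. Katch-McArdle: BMR = 370 + 21.6 × 73.125 = 1949.5 kcal/day.
TEE = 1949.5 × 1.275 = 2485.6125 kcal/day.
Required daily surplus = 0.25 × 7700 ÷ 7 = 275 kcal/day.
Target intake = 2485.6125 + 275 = 2760.6125 kcal/day.

2761 kcal/d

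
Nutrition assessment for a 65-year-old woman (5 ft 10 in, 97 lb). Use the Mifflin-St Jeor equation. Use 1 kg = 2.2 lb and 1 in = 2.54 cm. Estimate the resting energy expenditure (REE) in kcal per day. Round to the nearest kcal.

1066 kcal per day

Convert to metric: weight = 97 ÷ 2.2 = 44.0909 kg; height = (5×12 + 10) × 2.54 = 70 × 2.54 = 177.8 cm.
Mifflin-St Jeor (female): BMR = 10(44.0909) + 6.25(177.8) − 5(65) − 161 = 440.9091 + 1111.25 − 325 − 161 = 1066.1591 kcal/day.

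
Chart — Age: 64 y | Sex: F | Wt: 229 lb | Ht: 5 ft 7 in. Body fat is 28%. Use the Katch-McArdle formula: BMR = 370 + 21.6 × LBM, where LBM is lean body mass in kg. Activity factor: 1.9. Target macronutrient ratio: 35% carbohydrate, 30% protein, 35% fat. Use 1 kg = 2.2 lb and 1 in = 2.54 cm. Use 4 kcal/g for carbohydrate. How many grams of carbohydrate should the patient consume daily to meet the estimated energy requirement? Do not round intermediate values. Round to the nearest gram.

331 g/day

Convert to metric: weight = 229 ÷ 2.2 = 104.0909 kg; height = (5×12 + 7) × 2.54 = 67 × 2.54 = 170.18 cm.
LBM = 104.0909 × (1 − 0.28) = 74.9455 kg. Katch-McArdle: BMR = 370 + 21.6 × 74.9455 = 1988.8218 kcal/day.
TEE = 1988.8218 × 1.9 = 3778.7615 kcal/day.
Carbohydrate energy = 35% × 3778.7615 = 1322.5665 kcal.
Carbohydrate = 1322.5665 ÷ 4 kcal/g = 330.6416 g.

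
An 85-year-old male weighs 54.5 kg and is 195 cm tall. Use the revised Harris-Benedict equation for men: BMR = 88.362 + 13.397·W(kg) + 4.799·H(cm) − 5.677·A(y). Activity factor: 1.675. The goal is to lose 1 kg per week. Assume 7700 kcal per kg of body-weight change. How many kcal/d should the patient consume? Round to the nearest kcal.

Harris-Benedict: BMR = 88.362 + 13.397(54.5) + 4.799(195) − 5.677(85) = 1271.7585 kcal/day.
TEE = 1271.7585 × 1.675 = 2130.1955 kcal/day.
Required daily deficit = 1 × 7700 ÷ 7 = 1100 kcal/day.
Target intake = 2130.1955 − 1100 = 1030.1955 kcal/day.

1030 kcal/d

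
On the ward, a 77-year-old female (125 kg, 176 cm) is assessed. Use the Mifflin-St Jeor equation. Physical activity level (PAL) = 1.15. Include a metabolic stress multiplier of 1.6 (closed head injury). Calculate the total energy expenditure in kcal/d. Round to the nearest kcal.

Mifflin-St Jeor (female): BMR = 10(125) + 6.25(176) − 5(77) − 161 = 1250 + 1100 − 385 − 161 = 1804 kcal/day.
TEE = BMR × activity factor = 1804 × 1.15 = 2074.6 kcal/day.
Apply stress factor: 2074.6 × 1.6 = 3319.36 kcal/day.

3319 kcal/d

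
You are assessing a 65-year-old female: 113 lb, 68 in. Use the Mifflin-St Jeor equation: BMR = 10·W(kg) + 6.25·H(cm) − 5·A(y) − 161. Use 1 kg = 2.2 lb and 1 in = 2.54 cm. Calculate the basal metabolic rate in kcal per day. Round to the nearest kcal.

Convert to metric: weight = 113 ÷ 2.2 = 51.3636 kg; height = 68 × 2.54 = 172.72 cm.
Mifflin-St Jeor (female): BMR = 10(51.3636) + 6.25(172.72) − 5(65) − 161 = 513.6364 + 1079.5 − 325 − 161 = 1107.1364 kcal/day.

1107 kcal per day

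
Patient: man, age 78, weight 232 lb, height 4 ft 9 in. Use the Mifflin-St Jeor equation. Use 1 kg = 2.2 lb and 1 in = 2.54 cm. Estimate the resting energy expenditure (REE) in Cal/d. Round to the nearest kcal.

1574 Cal/d

Convert to metric: weight = 232 ÷ 2.2 = 105.4545 kg; height = (4×12 + 9) × 2.54 = 57 × 2.54 = 144.78 cm.
Mifflin-St Jeor (male): BMR = 10(105.4545) + 6.25(144.78) − 5(78) + 5 = 1054.5455 + 904.875 − 390 + 5 = 1574.4205 kcal/day.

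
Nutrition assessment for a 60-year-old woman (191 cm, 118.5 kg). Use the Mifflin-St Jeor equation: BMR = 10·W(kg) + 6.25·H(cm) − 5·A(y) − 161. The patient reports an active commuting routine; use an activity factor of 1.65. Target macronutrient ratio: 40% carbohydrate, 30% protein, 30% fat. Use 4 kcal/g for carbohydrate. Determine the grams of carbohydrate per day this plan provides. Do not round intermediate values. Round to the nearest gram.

Mifflin-St Jeor (female): BMR = 10(118.5) + 6.25(191) − 5(60) − 161 = 1185 + 1193.75 − 300 − 161 = 1917.75 kcal/day.
TEE = 1917.75 × 1.65 = 3164.2875 kcal/day.
Carbohydrate energy = 40% × 3164.2875 = 1265.715 kcal.
Carbohydrate = 1265.715 ÷ 4 kcal/g = 316.4288 g.

316 g/day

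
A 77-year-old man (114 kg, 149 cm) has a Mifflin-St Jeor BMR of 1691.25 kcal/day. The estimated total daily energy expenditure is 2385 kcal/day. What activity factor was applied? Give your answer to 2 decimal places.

Activity factor = TEE ÷ BMR = 2385 ÷ 1691.25 = 1.41.

1.41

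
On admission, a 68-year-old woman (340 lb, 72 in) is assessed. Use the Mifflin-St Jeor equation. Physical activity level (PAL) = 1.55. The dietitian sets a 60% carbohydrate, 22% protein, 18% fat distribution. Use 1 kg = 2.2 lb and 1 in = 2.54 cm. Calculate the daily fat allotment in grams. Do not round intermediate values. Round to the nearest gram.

Convert to metric: weight = 340 ÷ 2.2 = 154.5455 kg; height = 72 × 2.54 = 182.88 cm.
Mifflin-St Jeor (female): BMR = 10(154.5455) + 6.25(182.88) − 5(68) − 161 = 1545.4545 + 1143 − 340 − 161 = 2187.4545 kcal/day.
TEE = 2187.4545 × 1.55 = 3390.5545 kcal/day.
Fat energy = 18% × 3390.5545 = 610.2998 kcal.
Fat = 610.2998 ÷ 9 kcal/g = 67.8111 g.

68 g/day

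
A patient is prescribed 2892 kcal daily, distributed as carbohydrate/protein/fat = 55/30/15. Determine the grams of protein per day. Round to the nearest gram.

Protein energy = 30% × 2892 = 867.6 kcal.
At 4 kcal/g: 867.6 ÷ 4 = 216.9 g.

217 g/day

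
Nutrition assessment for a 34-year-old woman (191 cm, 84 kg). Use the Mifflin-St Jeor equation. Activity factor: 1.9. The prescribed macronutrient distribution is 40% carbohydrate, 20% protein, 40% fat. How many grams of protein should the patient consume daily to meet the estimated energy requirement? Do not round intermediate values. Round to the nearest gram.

162 g/day

Mifflin-St Jeor (female): BMR = 10(84) + 6.25(191) − 5(34) − 161 = 840 + 1193.75 − 170 − 161 = 1702.75 kcal/day.
TEE = 1702.75 × 1.9 = 3235.225 kcal/day.
Protein energy = 20% × 3235.225 = 647.045 kcal.
Protein = 647.045 ÷ 4 kcal/g = 161.7613 g.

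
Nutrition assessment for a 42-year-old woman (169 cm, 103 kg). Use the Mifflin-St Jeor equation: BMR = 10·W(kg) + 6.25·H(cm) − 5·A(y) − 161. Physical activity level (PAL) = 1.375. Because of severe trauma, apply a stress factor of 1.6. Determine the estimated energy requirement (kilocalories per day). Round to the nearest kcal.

Mifflin-St Jeor (female): BMR = 10(103) + 6.25(169) − 5(42) − 161 = 1030 + 1056.25 − 210 − 161 = 1715.25 kcal/day.
TEE = BMR × activity factor = 1715.25 × 1.375 = 2358.4688 kcal/day.
Apply stress factor: 2358.4688 × 1.6 = 3773.55 kcal/day.

3774 kilocalories per day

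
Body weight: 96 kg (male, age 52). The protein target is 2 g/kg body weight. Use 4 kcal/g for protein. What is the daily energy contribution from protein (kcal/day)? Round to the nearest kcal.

Protein = 2 g/kg × 96 kg = 192 g/day.
Protein energy = 192 g × 4 kcal/g = 768 kcal/day.

768 kcal/day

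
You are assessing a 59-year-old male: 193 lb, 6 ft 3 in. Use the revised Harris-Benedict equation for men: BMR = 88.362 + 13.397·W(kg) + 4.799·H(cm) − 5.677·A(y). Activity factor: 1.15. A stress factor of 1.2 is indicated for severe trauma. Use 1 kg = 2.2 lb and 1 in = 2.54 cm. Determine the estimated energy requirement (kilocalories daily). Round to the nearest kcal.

Convert to metric: weight = 193 ÷ 2.2 = 87.7273 kg; height = (6×12 + 3) × 2.54 = 75 × 2.54 = 190.5 cm.
Harris-Benedict: BMR = 88.362 + 13.397(87.7273) + 4.799(190.5) − 5.677(59) = 1842.9108 kcal/day.
TEE = BMR × activity factor = 1842.9108 × 1.15 = 2119.3474 kcal/day.
Apply stress factor: 2119.3474 × 1.2 = 2543.2169 kcal/day.

2543 kilocalories daily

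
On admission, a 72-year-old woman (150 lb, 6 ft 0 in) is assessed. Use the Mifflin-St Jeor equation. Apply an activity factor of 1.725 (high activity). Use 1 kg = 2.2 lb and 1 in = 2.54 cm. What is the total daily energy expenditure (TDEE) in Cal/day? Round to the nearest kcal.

2249 Cal/day

Convert to metric: weight = 150 ÷ 2.2 = 68.1818 kg; height = (6×12 + 0) × 2.54 = 72 × 2.54 = 182.88 cm.
Mifflin-St Jeor (female): BMR = 10(68.1818) + 6.25(182.88) − 5(72) − 161 = 681.8182 + 1143 − 360 − 161 = 1303.8182 kcal/day.
TEE = BMR × activity factor = 1303.8182 × 1.725 = 2249.0864 kcal/day.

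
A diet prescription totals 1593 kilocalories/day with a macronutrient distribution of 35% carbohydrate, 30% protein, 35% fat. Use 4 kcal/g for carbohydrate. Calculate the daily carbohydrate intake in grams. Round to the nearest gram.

139 g/day

Carbohydrate energy = 35% × 1593 = 557.55 kcal.
At 4 kcal/g: 557.55 ÷ 4 = 139.3875 g.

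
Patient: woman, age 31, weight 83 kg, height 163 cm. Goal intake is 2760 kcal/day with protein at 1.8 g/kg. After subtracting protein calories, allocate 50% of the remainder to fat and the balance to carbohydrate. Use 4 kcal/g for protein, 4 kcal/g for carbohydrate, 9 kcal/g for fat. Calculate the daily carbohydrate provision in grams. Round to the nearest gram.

270 g/day

Protein = 1.8 × 83 = 149.4 g → 149.4 × 4 = 597.6 kcal.
Non-protein calories = 2760 − 597.6 = 2162.4 kcal.
Fat: 50% × 2162.4 = 1081.2 kcal; carbohydrate: 1081.2 kcal.
Carbohydrate: 1081.2 kcal ÷ 4 kcal/g = 270.3 g.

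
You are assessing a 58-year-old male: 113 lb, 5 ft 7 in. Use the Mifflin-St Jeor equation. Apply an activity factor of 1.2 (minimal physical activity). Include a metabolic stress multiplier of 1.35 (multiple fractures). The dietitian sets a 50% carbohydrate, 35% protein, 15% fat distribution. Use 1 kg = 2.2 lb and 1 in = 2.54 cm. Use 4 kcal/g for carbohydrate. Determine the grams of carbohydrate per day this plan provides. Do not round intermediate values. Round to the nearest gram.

262 g/day

Convert to metric: weight = 113 ÷ 2.2 = 51.3636 kg; height = (5×12 + 7) × 2.54 = 67 × 2.54 = 170.18 cm.
Mifflin-St Jeor (male): BMR = 10(51.3636) + 6.25(170.18) − 5(58) + 5 = 513.6364 + 1063.625 − 290 + 5 = 1292.2614 kcal/day.
TEE = 1292.2614 × 1.2 = 1550.7136 kcal/day.
With stress factor 1.35: 1550.7136 × 1.35 = 2093.4634 kcal/day.
Carbohydrate energy = 50% × 2093.4634 = 1046.7317 kcal.
Carbohydrate = 1046.7317 ÷ 4 kcal/g = 261.6829 g.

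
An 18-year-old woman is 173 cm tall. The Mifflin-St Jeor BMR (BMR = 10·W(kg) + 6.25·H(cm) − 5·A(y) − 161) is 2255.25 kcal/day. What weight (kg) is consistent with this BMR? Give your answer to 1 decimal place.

2255.25 = 10·W + 6.25(173) − 5(18) − 161
10·W = 2255.25 − 830.25 = 1425, so W = 142.5 kg.

142.5 kg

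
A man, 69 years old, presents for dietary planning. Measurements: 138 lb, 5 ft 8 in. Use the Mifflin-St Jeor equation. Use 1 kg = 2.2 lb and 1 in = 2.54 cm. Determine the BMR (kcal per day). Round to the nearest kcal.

1367 kcal per day

Convert to metric: weight = 138 ÷ 2.2 = 62.7273 kg; height = (5×12 + 8) × 2.54 = 68 × 2.54 = 172.72 cm.
Mifflin-St Jeor (male): BMR = 10(62.7273) + 6.25(172.72) − 5(69) + 5 = 627.2727 + 1079.5 − 345 + 5 = 1366.7727 kcal/day.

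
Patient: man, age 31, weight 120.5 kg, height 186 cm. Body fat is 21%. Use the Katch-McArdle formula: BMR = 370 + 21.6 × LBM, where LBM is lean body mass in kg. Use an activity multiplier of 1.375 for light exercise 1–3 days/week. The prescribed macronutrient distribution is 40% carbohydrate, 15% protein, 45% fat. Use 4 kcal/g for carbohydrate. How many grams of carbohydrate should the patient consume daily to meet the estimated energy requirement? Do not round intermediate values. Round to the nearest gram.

334 g/day

LBM = 120.5 × (1 − 0.21) = 95.195 kg. Katch-McArdle: BMR = 370 + 21.6 × 95.195 = 2426.212 kcal/day.
TEE = 2426.212 × 1.375 = 3336.0415 kcal/day.
Carbohydrate energy = 40% × 3336.0415 = 1334.4166 kcal.
Carbohydrate = 1334.4166 ÷ 4 kcal/g = 333.6042 g.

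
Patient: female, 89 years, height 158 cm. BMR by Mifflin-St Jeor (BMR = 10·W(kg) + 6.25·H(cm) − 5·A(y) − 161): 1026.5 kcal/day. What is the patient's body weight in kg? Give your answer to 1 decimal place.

1026.5 = 10·W + 6.25(158) − 5(89) − 161
10·W = 1026.5 − 381.5 = 645, so W = 64.5 kg.

64.5 kg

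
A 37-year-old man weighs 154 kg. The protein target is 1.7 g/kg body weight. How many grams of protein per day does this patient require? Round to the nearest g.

262 g/day

Protein = 1.7 g/kg × 154 kg = 261.8 g/day.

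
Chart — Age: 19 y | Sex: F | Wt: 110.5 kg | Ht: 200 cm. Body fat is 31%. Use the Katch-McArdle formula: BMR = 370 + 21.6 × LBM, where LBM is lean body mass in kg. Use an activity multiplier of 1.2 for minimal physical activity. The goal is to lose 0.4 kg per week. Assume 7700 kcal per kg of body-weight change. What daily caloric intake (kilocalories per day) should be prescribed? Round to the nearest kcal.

1980 kilocalories per day

LBM = 110.5 × (1 − 0.31) = 76.245 kg. Katch-McArdle: BMR = 370 + 21.6 × 76.245 = 2016.892 kcal/day.
TEE = 2016.892 × 1.2 = 2420.2704 kcal/day.
Required daily deficit = 0.4 × 7700 ÷ 7 = 440 kcal/day.
Target intake = 2420.2704 − 440 = 1980.2704 kcal/day.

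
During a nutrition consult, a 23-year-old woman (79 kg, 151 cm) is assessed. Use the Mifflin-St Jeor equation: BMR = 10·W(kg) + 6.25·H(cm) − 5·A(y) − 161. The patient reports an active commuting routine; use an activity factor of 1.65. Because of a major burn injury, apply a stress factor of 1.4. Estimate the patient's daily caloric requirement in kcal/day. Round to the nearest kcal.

3367 kcal/day

Mifflin-St Jeor (female): BMR = 10(79) + 6.25(151) − 5(23) − 161 = 790 + 943.75 − 115 − 161 = 1457.75 kcal/day.
TEE = BMR × activity factor = 1457.75 × 1.65 = 2405.2875 kcal/day.
Apply stress factor: 2405.2875 × 1.4 = 3367.4025 kcal/day.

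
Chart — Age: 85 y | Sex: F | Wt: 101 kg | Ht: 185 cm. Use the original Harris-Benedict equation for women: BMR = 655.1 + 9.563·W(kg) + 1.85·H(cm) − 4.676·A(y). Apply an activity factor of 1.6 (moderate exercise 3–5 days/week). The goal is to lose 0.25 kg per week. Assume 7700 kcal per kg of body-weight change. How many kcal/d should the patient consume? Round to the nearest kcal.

2230 kcal/d

Harris-Benedict: BMR = 655.1 + 9.563(101) + 1.85(185) − 4.676(85) = 1565.753 kcal/day.
TEE = 1565.753 × 1.6 = 2505.2048 kcal/day.
Required daily deficit = 0.25 × 7700 ÷ 7 = 275 kcal/day.
Target intake = 2505.2048 − 275 = 2230.2048 kcal/day.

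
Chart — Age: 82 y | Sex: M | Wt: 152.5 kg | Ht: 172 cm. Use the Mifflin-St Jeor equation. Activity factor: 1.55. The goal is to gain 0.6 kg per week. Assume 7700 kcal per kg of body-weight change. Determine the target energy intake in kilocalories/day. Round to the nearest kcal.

Mifflin-St Jeor (male): BMR = 10(152.5) + 6.25(172) − 5(82) + 5 = 1525 + 1075 − 410 + 5 = 2195 kcal/day.
TEE = 2195 × 1.55 = 3402.25 kcal/day.
Required daily surplus = 0.6 × 7700 ÷ 7 = 660 kcal/day.
Target intake = 3402.25 + 660 = 4062.25 kcal/day.

4062 kilocalories/day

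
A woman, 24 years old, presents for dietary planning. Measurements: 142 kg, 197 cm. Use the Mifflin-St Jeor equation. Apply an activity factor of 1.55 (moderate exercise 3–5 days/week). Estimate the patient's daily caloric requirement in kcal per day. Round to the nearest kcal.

3674 kcal per day

Mifflin-St Jeor (female): BMR = 10(142) + 6.25(197) − 5(24) − 161 = 1420 + 1231.25 − 120 − 161 = 2370.25 kcal/day.
TEE = BMR × activity factor = 2370.25 × 1.55 = 3673.8875 kcal/day.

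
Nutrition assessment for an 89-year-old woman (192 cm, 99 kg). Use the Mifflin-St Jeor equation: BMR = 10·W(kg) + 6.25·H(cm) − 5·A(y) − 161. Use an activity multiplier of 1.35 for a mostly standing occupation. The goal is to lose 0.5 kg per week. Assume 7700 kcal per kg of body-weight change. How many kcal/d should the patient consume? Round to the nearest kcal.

Mifflin-St Jeor (female): BMR = 10(99) + 6.25(192) − 5(89) − 161 = 990 + 1200 − 445 − 161 = 1584 kcal/day.
TEE = 1584 × 1.35 = 2138.4 kcal/day.
Required daily deficit = 0.5 × 7700 ÷ 7 = 550 kcal/day.
Target intake = 2138.4 − 550 = 1588.4 kcal/day.

1588 kcal/d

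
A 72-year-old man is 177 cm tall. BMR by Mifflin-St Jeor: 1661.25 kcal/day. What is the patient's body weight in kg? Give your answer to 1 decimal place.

1661.25 = 10·W + 6.25(177) − 5(72) + 5
10·W = 1661.25 − 751.25 = 910, so W = 91 kg.

91.0 kg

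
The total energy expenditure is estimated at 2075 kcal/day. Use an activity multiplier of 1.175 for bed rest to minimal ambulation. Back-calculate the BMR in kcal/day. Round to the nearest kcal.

BMR = TEE ÷ activity factor = 2075 ÷ 1.175 = 1765.9574 kcal/day.

1766 kcal/day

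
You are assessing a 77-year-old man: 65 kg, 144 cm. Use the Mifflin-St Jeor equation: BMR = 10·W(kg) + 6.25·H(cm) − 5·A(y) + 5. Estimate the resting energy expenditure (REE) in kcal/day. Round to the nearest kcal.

Mifflin-St Jeor (male): BMR = 10(65) + 6.25(144) − 5(77) + 5 = 650 + 900 − 385 + 5 = 1170 kcal/day.

1170 kcal/day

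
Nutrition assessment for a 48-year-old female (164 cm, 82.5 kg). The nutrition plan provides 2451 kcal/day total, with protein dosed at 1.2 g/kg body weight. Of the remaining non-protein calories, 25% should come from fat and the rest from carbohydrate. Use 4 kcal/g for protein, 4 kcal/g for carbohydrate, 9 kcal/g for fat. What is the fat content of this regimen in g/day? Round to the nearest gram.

57 g/day

Protein = 1.2 × 82.5 = 99 g → 99 × 4 = 396 kcal.
Non-protein calories = 2451 − 396 = 2055 kcal.
Fat: 25% × 2055 = 513.75 kcal; carbohydrate: 1541.25 kcal.
Fat: 513.75 kcal ÷ 9 kcal/g = 57.0833 g.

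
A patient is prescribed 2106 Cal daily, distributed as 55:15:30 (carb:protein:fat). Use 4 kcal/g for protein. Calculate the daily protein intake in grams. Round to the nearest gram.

Protein energy = 15% × 2106 = 315.9 kcal.
At 4 kcal/g: 315.9 ÷ 4 = 78.975 g.

79 g/day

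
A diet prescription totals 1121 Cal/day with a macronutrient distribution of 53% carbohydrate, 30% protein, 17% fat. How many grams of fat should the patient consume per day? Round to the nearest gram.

21 g/day

Fat energy = 17% × 1121 = 190.57 kcal.
At 9 kcal/g: 190.57 ÷ 9 = 21.1744 g.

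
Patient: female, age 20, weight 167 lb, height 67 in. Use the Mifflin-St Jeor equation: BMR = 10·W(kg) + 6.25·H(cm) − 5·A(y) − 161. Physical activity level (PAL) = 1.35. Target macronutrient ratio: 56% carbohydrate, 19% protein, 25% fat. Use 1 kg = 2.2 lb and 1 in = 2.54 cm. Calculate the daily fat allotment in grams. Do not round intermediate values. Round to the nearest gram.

59 g/day

Convert to metric: weight = 167 ÷ 2.2 = 75.9091 kg; height = 67 × 2.54 = 170.18 cm.
Mifflin-St Jeor (female): BMR = 10(75.9091) + 6.25(170.18) − 5(20) − 161 = 759.0909 + 1063.625 − 100 − 161 = 1561.7159 kcal/day.
TEE = 1561.7159 × 1.35 = 2108.3165 kcal/day.
Fat energy = 25% × 2108.3165 = 527.0791 kcal.
Fat = 527.0791 ÷ 9 kcal/g = 58.5643 g.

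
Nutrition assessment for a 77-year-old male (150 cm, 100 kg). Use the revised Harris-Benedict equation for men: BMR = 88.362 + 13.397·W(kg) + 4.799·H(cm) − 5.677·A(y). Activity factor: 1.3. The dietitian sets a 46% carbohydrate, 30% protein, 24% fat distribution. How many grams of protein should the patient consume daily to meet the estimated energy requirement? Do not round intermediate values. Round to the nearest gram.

167 g/day

Harris-Benedict: BMR = 88.362 + 13.397(100) + 4.799(150) − 5.677(77) = 1710.783 kcal/day.
TEE = 1710.783 × 1.3 = 2224.0179 kcal/day.
Protein energy = 30% × 2224.0179 = 667.2054 kcal.
Protein = 667.2054 ÷ 4 kcal/g = 166.8013 g.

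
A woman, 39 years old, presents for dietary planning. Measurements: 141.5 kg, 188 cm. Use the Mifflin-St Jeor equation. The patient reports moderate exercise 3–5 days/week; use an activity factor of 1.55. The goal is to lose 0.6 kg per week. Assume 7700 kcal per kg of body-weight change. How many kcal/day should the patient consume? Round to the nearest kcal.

Mifflin-St Jeor (female): BMR = 10(141.5) + 6.25(188) − 5(39) − 161 = 1415 + 1175 − 195 − 161 = 2234 kcal/day.
TEE = 2234 × 1.55 = 3462.7 kcal/day.
Required daily deficit = 0.6 × 7700 ÷ 7 = 660 kcal/day.
Target intake = 3462.7 − 660 = 2802.7 kcal/day.

2803 kcal/day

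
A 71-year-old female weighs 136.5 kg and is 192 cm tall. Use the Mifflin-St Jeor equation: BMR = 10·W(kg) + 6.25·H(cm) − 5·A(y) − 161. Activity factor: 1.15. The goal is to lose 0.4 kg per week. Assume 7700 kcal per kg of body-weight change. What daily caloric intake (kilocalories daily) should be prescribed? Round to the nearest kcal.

Mifflin-St Jeor (female): BMR = 10(136.5) + 6.25(192) − 5(71) − 161 = 1365 + 1200 − 355 − 161 = 2049 kcal/day.
TEE = 2049 × 1.15 = 2356.35 kcal/day.
Required daily deficit = 0.4 × 7700 ÷ 7 = 440 kcal/day.
Target intake = 2356.35 − 440 = 1916.35 kcal/day.

1916 kilocalories daily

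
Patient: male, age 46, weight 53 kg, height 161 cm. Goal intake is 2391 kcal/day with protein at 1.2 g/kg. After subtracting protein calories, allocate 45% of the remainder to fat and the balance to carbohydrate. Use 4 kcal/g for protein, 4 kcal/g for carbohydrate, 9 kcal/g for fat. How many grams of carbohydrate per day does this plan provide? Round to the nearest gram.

Protein = 1.2 × 53 = 63.6 g → 63.6 × 4 = 254.4 kcal.
Non-protein calories = 2391 − 254.4 = 2136.6 kcal.
Fat: 45% × 2136.6 = 961.47 kcal; carbohydrate: 1175.13 kcal.
Carbohydrate: 1175.13 kcal ÷ 4 kcal/g = 293.7825 g.

294 g/day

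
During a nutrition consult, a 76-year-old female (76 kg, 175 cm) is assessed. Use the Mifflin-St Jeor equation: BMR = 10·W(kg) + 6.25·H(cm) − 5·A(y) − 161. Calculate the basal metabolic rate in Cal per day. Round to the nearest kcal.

Mifflin-St Jeor (female): BMR = 10(76) + 6.25(175) − 5(76) − 161 = 760 + 1093.75 − 380 − 161 = 1312.75 kcal/day.

1313 Cal per day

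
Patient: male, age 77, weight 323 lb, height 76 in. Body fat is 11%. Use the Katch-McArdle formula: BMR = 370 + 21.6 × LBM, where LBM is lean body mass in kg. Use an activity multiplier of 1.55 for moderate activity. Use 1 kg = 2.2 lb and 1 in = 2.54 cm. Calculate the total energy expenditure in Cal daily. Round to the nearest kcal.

4948 Cal daily

Convert to metric: weight = 323 ÷ 2.2 = 146.8182 kg; height = 76 × 2.54 = 193.04 cm.
LBM = 146.8182 × (1 − 0.11) = 130.6682 kg. Katch-McArdle: BMR = 370 + 21.6 × 130.6682 = 3192.4327 kcal/day.
TEE = BMR × activity factor = 3192.4327 × 1.55 = 4948.2707 kcal/day.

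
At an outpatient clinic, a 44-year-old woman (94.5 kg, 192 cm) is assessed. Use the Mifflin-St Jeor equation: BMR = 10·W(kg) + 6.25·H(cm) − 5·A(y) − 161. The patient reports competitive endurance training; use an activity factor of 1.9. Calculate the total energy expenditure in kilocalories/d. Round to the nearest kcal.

Mifflin-St Jeor (female): BMR = 10(94.5) + 6.25(192) − 5(44) − 161 = 945 + 1200 − 220 − 161 = 1764 kcal/day.
TEE = BMR × activity factor = 1764 × 1.9 = 3351.6 kcal/day.

3352 kilocalories/d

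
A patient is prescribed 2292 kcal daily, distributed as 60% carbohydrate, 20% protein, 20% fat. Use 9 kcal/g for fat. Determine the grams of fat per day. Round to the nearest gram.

Fat energy = 20% × 2292 = 458.4 kcal.
At 9 kcal/g: 458.4 ÷ 9 = 50.9333 g.

51 g/day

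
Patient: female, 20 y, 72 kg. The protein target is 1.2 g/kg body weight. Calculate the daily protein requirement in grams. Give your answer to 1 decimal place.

86.4 g/day

Protein = 1.2 g/kg × 72 kg = 86.4 g/day.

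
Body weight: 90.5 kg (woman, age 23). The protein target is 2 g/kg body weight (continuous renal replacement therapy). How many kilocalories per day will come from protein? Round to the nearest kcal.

Protein = 2 g/kg × 90.5 kg = 181 g/day.
Protein energy = 181 g × 4 kcal/g = 724 kcal/day.

724 kcal/day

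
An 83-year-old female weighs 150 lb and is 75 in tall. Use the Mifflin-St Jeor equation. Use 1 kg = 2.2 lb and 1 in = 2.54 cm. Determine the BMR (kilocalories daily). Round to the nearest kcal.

1296 kilocalories daily

Convert to metric: weight = 150 ÷ 2.2 = 68.1818 kg; height = 75 × 2.54 = 190.5 cm.
Mifflin-St Jeor (female): BMR = 10(68.1818) + 6.25(190.5) − 5(83) − 161 = 681.8182 + 1190.625 − 415 − 161 = 1296.4432 kcal/day.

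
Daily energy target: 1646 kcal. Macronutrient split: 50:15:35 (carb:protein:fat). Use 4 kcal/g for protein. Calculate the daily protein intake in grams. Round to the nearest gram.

62 g/day

Protein energy = 15% × 1646 = 246.9 kcal.
At 4 kcal/g: 246.9 ÷ 4 = 61.725 g.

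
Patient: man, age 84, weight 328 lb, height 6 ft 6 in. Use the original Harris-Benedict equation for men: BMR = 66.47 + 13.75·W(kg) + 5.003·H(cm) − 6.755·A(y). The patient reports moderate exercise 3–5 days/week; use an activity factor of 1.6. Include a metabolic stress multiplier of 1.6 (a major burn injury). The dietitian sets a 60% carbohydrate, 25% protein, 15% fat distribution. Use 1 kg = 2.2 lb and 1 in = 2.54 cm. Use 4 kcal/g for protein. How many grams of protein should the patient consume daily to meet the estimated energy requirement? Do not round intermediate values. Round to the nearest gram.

406 g/day

Convert to metric: weight = 328 ÷ 2.2 = 149.0909 kg; height = (6×12 + 6) × 2.54 = 78 × 2.54 = 198.12 cm.
Harris-Benedict: BMR = 66.47 + 13.75(149.0909) + 5.003(198.12) − 6.755(84) = 2540.2444 kcal/day.
TEE = 2540.2444 × 1.6 = 4064.391 kcal/day.
With stress factor 1.6: 4064.391 × 1.6 = 6503.0256 kcal/day.
Protein energy = 25% × 6503.0256 = 1625.7564 kcal.
Protein = 1625.7564 ÷ 4 kcal/g = 406.4391 g.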